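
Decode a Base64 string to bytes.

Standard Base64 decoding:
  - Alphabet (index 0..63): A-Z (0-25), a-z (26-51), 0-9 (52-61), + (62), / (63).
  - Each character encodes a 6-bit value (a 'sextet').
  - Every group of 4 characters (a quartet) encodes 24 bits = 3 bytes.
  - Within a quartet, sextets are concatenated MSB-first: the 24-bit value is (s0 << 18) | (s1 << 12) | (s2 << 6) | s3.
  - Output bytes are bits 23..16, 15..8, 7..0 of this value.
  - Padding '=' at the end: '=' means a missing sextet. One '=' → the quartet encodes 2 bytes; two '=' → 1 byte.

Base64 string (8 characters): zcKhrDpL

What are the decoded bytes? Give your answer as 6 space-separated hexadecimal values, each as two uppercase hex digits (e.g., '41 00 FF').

After char 0 ('z'=51): chars_in_quartet=1 acc=0x33 bytes_emitted=0
After char 1 ('c'=28): chars_in_quartet=2 acc=0xCDC bytes_emitted=0
After char 2 ('K'=10): chars_in_quartet=3 acc=0x3370A bytes_emitted=0
After char 3 ('h'=33): chars_in_quartet=4 acc=0xCDC2A1 -> emit CD C2 A1, reset; bytes_emitted=3
After char 4 ('r'=43): chars_in_quartet=1 acc=0x2B bytes_emitted=3
After char 5 ('D'=3): chars_in_quartet=2 acc=0xAC3 bytes_emitted=3
After char 6 ('p'=41): chars_in_quartet=3 acc=0x2B0E9 bytes_emitted=3
After char 7 ('L'=11): chars_in_quartet=4 acc=0xAC3A4B -> emit AC 3A 4B, reset; bytes_emitted=6

Answer: CD C2 A1 AC 3A 4B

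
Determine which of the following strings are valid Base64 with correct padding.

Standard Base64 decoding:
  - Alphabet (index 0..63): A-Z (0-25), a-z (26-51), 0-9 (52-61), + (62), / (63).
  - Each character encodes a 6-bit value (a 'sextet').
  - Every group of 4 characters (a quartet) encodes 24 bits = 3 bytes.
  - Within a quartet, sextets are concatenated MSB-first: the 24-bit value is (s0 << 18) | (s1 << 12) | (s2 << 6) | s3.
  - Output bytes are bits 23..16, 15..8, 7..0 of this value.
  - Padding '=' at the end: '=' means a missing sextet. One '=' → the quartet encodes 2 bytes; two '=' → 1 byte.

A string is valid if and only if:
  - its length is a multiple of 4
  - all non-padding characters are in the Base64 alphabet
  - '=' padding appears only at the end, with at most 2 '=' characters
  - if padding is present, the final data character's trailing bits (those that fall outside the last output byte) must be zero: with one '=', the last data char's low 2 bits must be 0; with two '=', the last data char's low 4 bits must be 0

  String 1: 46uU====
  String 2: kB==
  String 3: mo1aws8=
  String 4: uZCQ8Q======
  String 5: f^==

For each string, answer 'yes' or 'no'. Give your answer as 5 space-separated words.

Answer: no no yes no no

Derivation:
String 1: '46uU====' → invalid (4 pad chars (max 2))
String 2: 'kB==' → invalid (bad trailing bits)
String 3: 'mo1aws8=' → valid
String 4: 'uZCQ8Q======' → invalid (6 pad chars (max 2))
String 5: 'f^==' → invalid (bad char(s): ['^'])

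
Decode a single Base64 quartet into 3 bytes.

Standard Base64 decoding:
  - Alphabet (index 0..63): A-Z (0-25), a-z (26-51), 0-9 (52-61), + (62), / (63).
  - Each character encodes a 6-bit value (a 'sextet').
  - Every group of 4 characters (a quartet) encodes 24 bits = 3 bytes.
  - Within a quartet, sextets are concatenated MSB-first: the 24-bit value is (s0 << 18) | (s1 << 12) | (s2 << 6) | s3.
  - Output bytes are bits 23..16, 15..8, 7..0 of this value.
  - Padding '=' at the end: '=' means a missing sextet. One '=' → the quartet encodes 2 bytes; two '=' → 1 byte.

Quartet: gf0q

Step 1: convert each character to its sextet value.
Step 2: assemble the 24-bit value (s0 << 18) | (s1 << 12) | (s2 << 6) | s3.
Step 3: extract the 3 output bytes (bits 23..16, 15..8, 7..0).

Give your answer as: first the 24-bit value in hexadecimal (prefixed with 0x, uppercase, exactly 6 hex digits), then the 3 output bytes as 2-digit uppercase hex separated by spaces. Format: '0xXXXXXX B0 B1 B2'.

Answer: 0x81FD2A 81 FD 2A

Derivation:
Sextets: g=32, f=31, 0=52, q=42
24-bit: (32<<18) | (31<<12) | (52<<6) | 42
      = 0x800000 | 0x01F000 | 0x000D00 | 0x00002A
      = 0x81FD2A
Bytes: (v>>16)&0xFF=81, (v>>8)&0xFF=FD, v&0xFF=2A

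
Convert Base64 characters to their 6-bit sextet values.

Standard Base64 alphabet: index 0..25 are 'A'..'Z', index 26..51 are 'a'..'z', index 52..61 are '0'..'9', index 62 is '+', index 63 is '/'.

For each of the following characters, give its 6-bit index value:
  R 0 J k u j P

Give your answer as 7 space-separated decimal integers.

Answer: 17 52 9 36 46 35 15

Derivation:
'R': A..Z range, ord('R') − ord('A') = 17
'0': 0..9 range, 52 + ord('0') − ord('0') = 52
'J': A..Z range, ord('J') − ord('A') = 9
'k': a..z range, 26 + ord('k') − ord('a') = 36
'u': a..z range, 26 + ord('u') − ord('a') = 46
'j': a..z range, 26 + ord('j') − ord('a') = 35
'P': A..Z range, ord('P') − ord('A') = 15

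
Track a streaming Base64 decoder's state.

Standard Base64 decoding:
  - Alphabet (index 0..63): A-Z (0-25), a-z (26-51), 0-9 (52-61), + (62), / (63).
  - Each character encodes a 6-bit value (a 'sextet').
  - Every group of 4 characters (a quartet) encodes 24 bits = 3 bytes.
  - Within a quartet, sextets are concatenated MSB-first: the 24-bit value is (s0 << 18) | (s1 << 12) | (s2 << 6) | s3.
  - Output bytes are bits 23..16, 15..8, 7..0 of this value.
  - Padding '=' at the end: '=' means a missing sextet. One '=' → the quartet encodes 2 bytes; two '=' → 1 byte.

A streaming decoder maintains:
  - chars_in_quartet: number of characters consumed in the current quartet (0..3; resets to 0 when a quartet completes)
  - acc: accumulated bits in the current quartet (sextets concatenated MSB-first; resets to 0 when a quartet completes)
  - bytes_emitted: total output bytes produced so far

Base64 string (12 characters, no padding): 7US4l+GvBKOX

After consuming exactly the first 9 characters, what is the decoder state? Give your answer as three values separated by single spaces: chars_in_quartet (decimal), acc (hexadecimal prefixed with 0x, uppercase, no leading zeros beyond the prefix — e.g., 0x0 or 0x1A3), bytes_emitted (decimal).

After char 0 ('7'=59): chars_in_quartet=1 acc=0x3B bytes_emitted=0
After char 1 ('U'=20): chars_in_quartet=2 acc=0xED4 bytes_emitted=0
After char 2 ('S'=18): chars_in_quartet=3 acc=0x3B512 bytes_emitted=0
After char 3 ('4'=56): chars_in_quartet=4 acc=0xED44B8 -> emit ED 44 B8, reset; bytes_emitted=3
After char 4 ('l'=37): chars_in_quartet=1 acc=0x25 bytes_emitted=3
After char 5 ('+'=62): chars_in_quartet=2 acc=0x97E bytes_emitted=3
After char 6 ('G'=6): chars_in_quartet=3 acc=0x25F86 bytes_emitted=3
After char 7 ('v'=47): chars_in_quartet=4 acc=0x97E1AF -> emit 97 E1 AF, reset; bytes_emitted=6
After char 8 ('B'=1): chars_in_quartet=1 acc=0x1 bytes_emitted=6

Answer: 1 0x1 6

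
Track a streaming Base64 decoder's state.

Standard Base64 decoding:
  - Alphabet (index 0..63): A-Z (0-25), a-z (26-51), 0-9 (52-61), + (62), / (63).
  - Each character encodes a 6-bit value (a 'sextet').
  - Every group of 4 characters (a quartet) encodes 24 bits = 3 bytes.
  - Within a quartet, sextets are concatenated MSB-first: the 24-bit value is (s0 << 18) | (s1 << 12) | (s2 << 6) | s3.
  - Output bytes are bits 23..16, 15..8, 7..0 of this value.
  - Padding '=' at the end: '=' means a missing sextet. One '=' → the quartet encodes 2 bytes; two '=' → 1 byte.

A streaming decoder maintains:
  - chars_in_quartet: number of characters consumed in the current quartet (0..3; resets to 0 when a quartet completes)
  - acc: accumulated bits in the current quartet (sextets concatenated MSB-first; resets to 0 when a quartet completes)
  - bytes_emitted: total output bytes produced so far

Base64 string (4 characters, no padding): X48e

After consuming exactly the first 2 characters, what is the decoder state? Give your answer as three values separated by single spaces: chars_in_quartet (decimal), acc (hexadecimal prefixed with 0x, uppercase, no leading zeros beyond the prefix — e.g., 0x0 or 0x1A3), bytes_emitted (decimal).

Answer: 2 0x5F8 0

Derivation:
After char 0 ('X'=23): chars_in_quartet=1 acc=0x17 bytes_emitted=0
After char 1 ('4'=56): chars_in_quartet=2 acc=0x5F8 bytes_emitted=0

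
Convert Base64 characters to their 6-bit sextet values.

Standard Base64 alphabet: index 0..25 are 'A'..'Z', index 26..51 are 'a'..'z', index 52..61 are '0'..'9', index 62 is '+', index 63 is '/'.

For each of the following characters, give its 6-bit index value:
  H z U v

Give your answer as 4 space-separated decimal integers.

Answer: 7 51 20 47

Derivation:
'H': A..Z range, ord('H') − ord('A') = 7
'z': a..z range, 26 + ord('z') − ord('a') = 51
'U': A..Z range, ord('U') − ord('A') = 20
'v': a..z range, 26 + ord('v') − ord('a') = 47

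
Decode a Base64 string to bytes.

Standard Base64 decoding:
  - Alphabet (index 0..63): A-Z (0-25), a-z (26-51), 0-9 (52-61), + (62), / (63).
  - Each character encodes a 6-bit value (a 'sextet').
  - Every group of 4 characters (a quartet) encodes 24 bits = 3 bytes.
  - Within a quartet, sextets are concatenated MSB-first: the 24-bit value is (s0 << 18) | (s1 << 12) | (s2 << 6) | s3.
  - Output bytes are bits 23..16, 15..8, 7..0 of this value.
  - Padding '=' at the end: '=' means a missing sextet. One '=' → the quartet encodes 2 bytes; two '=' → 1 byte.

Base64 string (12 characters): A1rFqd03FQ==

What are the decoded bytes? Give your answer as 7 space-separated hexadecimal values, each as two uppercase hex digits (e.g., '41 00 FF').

After char 0 ('A'=0): chars_in_quartet=1 acc=0x0 bytes_emitted=0
After char 1 ('1'=53): chars_in_quartet=2 acc=0x35 bytes_emitted=0
After char 2 ('r'=43): chars_in_quartet=3 acc=0xD6B bytes_emitted=0
After char 3 ('F'=5): chars_in_quartet=4 acc=0x35AC5 -> emit 03 5A C5, reset; bytes_emitted=3
After char 4 ('q'=42): chars_in_quartet=1 acc=0x2A bytes_emitted=3
After char 5 ('d'=29): chars_in_quartet=2 acc=0xA9D bytes_emitted=3
After char 6 ('0'=52): chars_in_quartet=3 acc=0x2A774 bytes_emitted=3
After char 7 ('3'=55): chars_in_quartet=4 acc=0xA9DD37 -> emit A9 DD 37, reset; bytes_emitted=6
After char 8 ('F'=5): chars_in_quartet=1 acc=0x5 bytes_emitted=6
After char 9 ('Q'=16): chars_in_quartet=2 acc=0x150 bytes_emitted=6
Padding '==': partial quartet acc=0x150 -> emit 15; bytes_emitted=7

Answer: 03 5A C5 A9 DD 37 15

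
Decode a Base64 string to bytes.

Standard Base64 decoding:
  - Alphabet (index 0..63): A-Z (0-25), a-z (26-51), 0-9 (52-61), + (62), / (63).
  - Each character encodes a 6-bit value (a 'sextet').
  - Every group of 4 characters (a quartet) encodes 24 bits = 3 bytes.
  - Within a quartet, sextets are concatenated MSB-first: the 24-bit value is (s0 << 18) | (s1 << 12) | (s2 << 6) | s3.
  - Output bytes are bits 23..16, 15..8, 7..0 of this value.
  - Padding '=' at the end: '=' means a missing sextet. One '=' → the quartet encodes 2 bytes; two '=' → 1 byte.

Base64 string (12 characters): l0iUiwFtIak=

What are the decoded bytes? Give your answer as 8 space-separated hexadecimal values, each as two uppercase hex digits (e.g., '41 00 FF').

After char 0 ('l'=37): chars_in_quartet=1 acc=0x25 bytes_emitted=0
After char 1 ('0'=52): chars_in_quartet=2 acc=0x974 bytes_emitted=0
After char 2 ('i'=34): chars_in_quartet=3 acc=0x25D22 bytes_emitted=0
After char 3 ('U'=20): chars_in_quartet=4 acc=0x974894 -> emit 97 48 94, reset; bytes_emitted=3
After char 4 ('i'=34): chars_in_quartet=1 acc=0x22 bytes_emitted=3
After char 5 ('w'=48): chars_in_quartet=2 acc=0x8B0 bytes_emitted=3
After char 6 ('F'=5): chars_in_quartet=3 acc=0x22C05 bytes_emitted=3
After char 7 ('t'=45): chars_in_quartet=4 acc=0x8B016D -> emit 8B 01 6D, reset; bytes_emitted=6
After char 8 ('I'=8): chars_in_quartet=1 acc=0x8 bytes_emitted=6
After char 9 ('a'=26): chars_in_quartet=2 acc=0x21A bytes_emitted=6
After char 10 ('k'=36): chars_in_quartet=3 acc=0x86A4 bytes_emitted=6
Padding '=': partial quartet acc=0x86A4 -> emit 21 A9; bytes_emitted=8

Answer: 97 48 94 8B 01 6D 21 A9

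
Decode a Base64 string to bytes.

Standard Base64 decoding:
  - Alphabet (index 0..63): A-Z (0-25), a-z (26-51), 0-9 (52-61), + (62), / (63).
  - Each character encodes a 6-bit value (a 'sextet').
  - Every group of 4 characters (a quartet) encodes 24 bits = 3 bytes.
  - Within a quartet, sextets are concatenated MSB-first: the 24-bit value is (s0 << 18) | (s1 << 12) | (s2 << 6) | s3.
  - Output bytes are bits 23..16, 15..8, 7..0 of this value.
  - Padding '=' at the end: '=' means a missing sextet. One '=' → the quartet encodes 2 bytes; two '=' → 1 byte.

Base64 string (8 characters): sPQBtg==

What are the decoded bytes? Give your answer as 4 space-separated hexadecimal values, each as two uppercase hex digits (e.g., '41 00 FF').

After char 0 ('s'=44): chars_in_quartet=1 acc=0x2C bytes_emitted=0
After char 1 ('P'=15): chars_in_quartet=2 acc=0xB0F bytes_emitted=0
After char 2 ('Q'=16): chars_in_quartet=3 acc=0x2C3D0 bytes_emitted=0
After char 3 ('B'=1): chars_in_quartet=4 acc=0xB0F401 -> emit B0 F4 01, reset; bytes_emitted=3
After char 4 ('t'=45): chars_in_quartet=1 acc=0x2D bytes_emitted=3
After char 5 ('g'=32): chars_in_quartet=2 acc=0xB60 bytes_emitted=3
Padding '==': partial quartet acc=0xB60 -> emit B6; bytes_emitted=4

Answer: B0 F4 01 B6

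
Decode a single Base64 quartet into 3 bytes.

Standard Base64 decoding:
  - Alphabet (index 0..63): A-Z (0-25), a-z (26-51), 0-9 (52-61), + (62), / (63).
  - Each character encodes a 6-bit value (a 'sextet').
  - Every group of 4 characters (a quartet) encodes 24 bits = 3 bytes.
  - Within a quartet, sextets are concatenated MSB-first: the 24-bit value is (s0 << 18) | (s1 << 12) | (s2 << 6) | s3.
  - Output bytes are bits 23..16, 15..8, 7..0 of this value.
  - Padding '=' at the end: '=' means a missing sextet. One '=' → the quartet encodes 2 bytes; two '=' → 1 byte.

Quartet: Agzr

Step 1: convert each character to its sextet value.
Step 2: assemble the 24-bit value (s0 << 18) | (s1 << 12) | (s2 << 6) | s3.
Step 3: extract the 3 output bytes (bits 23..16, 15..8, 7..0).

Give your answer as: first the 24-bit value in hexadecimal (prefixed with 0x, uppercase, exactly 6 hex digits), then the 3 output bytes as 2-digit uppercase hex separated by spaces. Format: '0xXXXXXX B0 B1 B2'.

Answer: 0x020CEB 02 0C EB

Derivation:
Sextets: A=0, g=32, z=51, r=43
24-bit: (0<<18) | (32<<12) | (51<<6) | 43
      = 0x000000 | 0x020000 | 0x000CC0 | 0x00002B
      = 0x020CEB
Bytes: (v>>16)&0xFF=02, (v>>8)&0xFF=0C, v&0xFF=EB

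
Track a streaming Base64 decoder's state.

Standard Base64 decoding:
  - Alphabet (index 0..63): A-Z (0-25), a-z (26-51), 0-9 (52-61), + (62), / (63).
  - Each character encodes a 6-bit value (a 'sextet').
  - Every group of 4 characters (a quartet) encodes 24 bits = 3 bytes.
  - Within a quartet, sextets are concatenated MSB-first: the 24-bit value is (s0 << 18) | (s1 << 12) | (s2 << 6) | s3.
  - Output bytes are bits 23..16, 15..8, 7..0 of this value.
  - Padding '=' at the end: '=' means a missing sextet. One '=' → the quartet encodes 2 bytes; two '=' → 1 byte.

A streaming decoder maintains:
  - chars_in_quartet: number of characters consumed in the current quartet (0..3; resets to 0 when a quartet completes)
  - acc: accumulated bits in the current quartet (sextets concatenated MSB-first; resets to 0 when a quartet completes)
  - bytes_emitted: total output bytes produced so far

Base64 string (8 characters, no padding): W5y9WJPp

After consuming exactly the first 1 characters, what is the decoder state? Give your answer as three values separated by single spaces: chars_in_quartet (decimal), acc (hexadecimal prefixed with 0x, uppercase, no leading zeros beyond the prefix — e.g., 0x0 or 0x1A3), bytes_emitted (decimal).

Answer: 1 0x16 0

Derivation:
After char 0 ('W'=22): chars_in_quartet=1 acc=0x16 bytes_emitted=0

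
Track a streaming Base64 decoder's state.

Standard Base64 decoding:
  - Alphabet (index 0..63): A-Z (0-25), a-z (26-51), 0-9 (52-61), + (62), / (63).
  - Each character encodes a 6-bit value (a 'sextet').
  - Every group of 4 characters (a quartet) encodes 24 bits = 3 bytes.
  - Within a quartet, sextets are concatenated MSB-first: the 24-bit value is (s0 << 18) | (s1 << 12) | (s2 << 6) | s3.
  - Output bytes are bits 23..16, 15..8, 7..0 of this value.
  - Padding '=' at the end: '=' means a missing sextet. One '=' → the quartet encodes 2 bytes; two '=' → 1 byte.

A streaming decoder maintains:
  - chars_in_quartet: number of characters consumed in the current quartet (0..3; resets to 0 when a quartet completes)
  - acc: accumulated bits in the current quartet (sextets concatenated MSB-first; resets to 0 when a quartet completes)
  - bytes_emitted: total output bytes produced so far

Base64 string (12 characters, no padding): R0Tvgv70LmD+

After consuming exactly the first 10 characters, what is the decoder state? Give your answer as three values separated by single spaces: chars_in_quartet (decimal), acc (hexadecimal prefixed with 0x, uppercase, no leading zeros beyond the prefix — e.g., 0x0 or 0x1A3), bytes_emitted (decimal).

Answer: 2 0x2E6 6

Derivation:
After char 0 ('R'=17): chars_in_quartet=1 acc=0x11 bytes_emitted=0
After char 1 ('0'=52): chars_in_quartet=2 acc=0x474 bytes_emitted=0
After char 2 ('T'=19): chars_in_quartet=3 acc=0x11D13 bytes_emitted=0
After char 3 ('v'=47): chars_in_quartet=4 acc=0x4744EF -> emit 47 44 EF, reset; bytes_emitted=3
After char 4 ('g'=32): chars_in_quartet=1 acc=0x20 bytes_emitted=3
After char 5 ('v'=47): chars_in_quartet=2 acc=0x82F bytes_emitted=3
After char 6 ('7'=59): chars_in_quartet=3 acc=0x20BFB bytes_emitted=3
After char 7 ('0'=52): chars_in_quartet=4 acc=0x82FEF4 -> emit 82 FE F4, reset; bytes_emitted=6
After char 8 ('L'=11): chars_in_quartet=1 acc=0xB bytes_emitted=6
After char 9 ('m'=38): chars_in_quartet=2 acc=0x2E6 bytes_emitted=6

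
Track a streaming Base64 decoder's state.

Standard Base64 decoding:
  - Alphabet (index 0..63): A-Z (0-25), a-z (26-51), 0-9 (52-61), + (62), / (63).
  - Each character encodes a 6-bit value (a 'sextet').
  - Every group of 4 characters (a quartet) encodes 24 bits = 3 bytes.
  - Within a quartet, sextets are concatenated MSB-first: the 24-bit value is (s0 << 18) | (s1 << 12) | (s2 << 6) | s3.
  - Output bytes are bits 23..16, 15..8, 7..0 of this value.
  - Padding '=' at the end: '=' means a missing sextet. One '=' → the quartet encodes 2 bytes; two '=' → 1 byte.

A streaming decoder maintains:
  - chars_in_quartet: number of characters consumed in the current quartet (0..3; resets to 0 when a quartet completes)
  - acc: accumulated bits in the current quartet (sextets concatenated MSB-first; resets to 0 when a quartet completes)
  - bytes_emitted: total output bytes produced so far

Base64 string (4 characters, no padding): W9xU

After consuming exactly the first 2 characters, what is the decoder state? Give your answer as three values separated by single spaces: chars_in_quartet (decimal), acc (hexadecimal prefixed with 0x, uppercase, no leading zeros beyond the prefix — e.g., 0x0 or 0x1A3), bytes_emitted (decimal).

Answer: 2 0x5BD 0

Derivation:
After char 0 ('W'=22): chars_in_quartet=1 acc=0x16 bytes_emitted=0
After char 1 ('9'=61): chars_in_quartet=2 acc=0x5BD bytes_emitted=0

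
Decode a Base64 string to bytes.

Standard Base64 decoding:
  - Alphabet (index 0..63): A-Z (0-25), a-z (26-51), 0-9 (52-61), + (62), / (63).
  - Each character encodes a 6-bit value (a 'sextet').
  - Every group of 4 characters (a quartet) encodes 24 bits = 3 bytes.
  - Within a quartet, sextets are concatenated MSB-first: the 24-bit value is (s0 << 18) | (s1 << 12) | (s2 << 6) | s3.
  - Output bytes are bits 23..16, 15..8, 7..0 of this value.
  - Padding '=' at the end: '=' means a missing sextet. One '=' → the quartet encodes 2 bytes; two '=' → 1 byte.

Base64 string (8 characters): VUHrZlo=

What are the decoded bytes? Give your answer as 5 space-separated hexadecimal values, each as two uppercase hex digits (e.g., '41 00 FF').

Answer: 55 41 EB 66 5A

Derivation:
After char 0 ('V'=21): chars_in_quartet=1 acc=0x15 bytes_emitted=0
After char 1 ('U'=20): chars_in_quartet=2 acc=0x554 bytes_emitted=0
After char 2 ('H'=7): chars_in_quartet=3 acc=0x15507 bytes_emitted=0
After char 3 ('r'=43): chars_in_quartet=4 acc=0x5541EB -> emit 55 41 EB, reset; bytes_emitted=3
After char 4 ('Z'=25): chars_in_quartet=1 acc=0x19 bytes_emitted=3
After char 5 ('l'=37): chars_in_quartet=2 acc=0x665 bytes_emitted=3
After char 6 ('o'=40): chars_in_quartet=3 acc=0x19968 bytes_emitted=3
Padding '=': partial quartet acc=0x19968 -> emit 66 5A; bytes_emitted=5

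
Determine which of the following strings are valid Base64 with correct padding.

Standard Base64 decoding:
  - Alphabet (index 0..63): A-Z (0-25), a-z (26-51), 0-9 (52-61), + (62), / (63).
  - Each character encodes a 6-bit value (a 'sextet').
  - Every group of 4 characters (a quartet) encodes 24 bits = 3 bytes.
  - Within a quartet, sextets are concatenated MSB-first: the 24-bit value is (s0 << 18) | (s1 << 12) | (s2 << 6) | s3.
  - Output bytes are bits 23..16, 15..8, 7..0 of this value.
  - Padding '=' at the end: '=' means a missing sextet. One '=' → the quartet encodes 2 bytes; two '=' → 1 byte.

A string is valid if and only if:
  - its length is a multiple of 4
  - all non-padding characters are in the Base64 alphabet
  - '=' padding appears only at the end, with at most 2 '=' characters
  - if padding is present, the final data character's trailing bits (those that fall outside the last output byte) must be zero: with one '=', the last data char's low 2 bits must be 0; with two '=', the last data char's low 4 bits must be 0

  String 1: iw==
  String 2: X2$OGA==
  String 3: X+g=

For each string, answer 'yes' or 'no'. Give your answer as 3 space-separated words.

Answer: yes no yes

Derivation:
String 1: 'iw==' → valid
String 2: 'X2$OGA==' → invalid (bad char(s): ['$'])
String 3: 'X+g=' → valid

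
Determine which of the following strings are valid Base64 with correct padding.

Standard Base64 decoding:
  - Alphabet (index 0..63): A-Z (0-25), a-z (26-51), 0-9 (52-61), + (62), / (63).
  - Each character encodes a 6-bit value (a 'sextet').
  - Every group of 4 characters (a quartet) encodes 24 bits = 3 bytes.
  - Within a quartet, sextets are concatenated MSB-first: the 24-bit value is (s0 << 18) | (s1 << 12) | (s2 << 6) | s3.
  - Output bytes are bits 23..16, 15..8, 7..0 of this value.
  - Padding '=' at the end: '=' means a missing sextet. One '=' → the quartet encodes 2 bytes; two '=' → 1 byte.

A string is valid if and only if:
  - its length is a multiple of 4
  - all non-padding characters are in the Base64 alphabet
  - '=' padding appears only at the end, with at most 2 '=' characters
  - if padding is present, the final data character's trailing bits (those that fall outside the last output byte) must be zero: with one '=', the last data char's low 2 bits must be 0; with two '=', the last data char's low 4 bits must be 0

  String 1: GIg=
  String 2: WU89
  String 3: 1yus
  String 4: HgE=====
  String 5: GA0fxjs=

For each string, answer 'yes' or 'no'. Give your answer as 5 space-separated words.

Answer: yes yes yes no yes

Derivation:
String 1: 'GIg=' → valid
String 2: 'WU89' → valid
String 3: '1yus' → valid
String 4: 'HgE=====' → invalid (5 pad chars (max 2))
String 5: 'GA0fxjs=' → valid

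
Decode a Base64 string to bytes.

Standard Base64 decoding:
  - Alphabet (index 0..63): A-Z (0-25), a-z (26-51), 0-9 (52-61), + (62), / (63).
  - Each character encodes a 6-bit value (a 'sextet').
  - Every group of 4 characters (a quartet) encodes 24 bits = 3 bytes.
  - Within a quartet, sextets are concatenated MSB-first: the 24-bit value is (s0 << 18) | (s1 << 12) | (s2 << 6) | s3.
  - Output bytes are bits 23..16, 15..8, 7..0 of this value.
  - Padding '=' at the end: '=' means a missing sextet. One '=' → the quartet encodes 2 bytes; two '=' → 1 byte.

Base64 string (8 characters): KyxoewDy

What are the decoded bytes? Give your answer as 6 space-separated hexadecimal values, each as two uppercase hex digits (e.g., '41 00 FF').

After char 0 ('K'=10): chars_in_quartet=1 acc=0xA bytes_emitted=0
After char 1 ('y'=50): chars_in_quartet=2 acc=0x2B2 bytes_emitted=0
After char 2 ('x'=49): chars_in_quartet=3 acc=0xACB1 bytes_emitted=0
After char 3 ('o'=40): chars_in_quartet=4 acc=0x2B2C68 -> emit 2B 2C 68, reset; bytes_emitted=3
After char 4 ('e'=30): chars_in_quartet=1 acc=0x1E bytes_emitted=3
After char 5 ('w'=48): chars_in_quartet=2 acc=0x7B0 bytes_emitted=3
After char 6 ('D'=3): chars_in_quartet=3 acc=0x1EC03 bytes_emitted=3
After char 7 ('y'=50): chars_in_quartet=4 acc=0x7B00F2 -> emit 7B 00 F2, reset; bytes_emitted=6

Answer: 2B 2C 68 7B 00 F2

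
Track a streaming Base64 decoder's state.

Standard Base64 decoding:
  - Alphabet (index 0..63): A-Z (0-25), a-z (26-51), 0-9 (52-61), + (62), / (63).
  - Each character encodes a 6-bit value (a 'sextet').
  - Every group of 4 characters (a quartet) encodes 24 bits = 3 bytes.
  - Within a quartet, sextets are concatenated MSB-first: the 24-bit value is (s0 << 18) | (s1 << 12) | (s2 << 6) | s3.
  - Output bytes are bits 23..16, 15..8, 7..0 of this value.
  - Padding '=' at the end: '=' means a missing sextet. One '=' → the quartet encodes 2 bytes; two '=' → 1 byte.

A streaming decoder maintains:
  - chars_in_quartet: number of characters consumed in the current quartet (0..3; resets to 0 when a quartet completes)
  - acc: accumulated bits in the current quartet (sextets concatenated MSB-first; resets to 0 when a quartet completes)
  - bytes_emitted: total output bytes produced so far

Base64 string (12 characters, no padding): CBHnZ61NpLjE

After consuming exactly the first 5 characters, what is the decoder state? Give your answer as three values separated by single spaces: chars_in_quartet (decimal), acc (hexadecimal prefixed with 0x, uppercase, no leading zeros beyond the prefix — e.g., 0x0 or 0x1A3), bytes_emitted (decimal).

Answer: 1 0x19 3

Derivation:
After char 0 ('C'=2): chars_in_quartet=1 acc=0x2 bytes_emitted=0
After char 1 ('B'=1): chars_in_quartet=2 acc=0x81 bytes_emitted=0
After char 2 ('H'=7): chars_in_quartet=3 acc=0x2047 bytes_emitted=0
After char 3 ('n'=39): chars_in_quartet=4 acc=0x811E7 -> emit 08 11 E7, reset; bytes_emitted=3
After char 4 ('Z'=25): chars_in_quartet=1 acc=0x19 bytes_emitted=3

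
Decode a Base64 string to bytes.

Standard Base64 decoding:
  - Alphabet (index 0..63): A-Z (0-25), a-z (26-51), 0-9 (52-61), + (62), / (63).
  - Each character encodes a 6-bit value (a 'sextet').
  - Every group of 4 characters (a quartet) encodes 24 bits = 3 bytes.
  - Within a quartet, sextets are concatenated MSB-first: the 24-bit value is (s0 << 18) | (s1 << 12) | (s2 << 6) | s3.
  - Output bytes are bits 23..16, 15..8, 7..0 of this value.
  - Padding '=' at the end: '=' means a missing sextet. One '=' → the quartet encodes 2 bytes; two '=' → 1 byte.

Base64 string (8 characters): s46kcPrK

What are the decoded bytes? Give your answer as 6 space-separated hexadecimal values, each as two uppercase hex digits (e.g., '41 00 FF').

After char 0 ('s'=44): chars_in_quartet=1 acc=0x2C bytes_emitted=0
After char 1 ('4'=56): chars_in_quartet=2 acc=0xB38 bytes_emitted=0
After char 2 ('6'=58): chars_in_quartet=3 acc=0x2CE3A bytes_emitted=0
After char 3 ('k'=36): chars_in_quartet=4 acc=0xB38EA4 -> emit B3 8E A4, reset; bytes_emitted=3
After char 4 ('c'=28): chars_in_quartet=1 acc=0x1C bytes_emitted=3
After char 5 ('P'=15): chars_in_quartet=2 acc=0x70F bytes_emitted=3
After char 6 ('r'=43): chars_in_quartet=3 acc=0x1C3EB bytes_emitted=3
After char 7 ('K'=10): chars_in_quartet=4 acc=0x70FACA -> emit 70 FA CA, reset; bytes_emitted=6

Answer: B3 8E A4 70 FA CA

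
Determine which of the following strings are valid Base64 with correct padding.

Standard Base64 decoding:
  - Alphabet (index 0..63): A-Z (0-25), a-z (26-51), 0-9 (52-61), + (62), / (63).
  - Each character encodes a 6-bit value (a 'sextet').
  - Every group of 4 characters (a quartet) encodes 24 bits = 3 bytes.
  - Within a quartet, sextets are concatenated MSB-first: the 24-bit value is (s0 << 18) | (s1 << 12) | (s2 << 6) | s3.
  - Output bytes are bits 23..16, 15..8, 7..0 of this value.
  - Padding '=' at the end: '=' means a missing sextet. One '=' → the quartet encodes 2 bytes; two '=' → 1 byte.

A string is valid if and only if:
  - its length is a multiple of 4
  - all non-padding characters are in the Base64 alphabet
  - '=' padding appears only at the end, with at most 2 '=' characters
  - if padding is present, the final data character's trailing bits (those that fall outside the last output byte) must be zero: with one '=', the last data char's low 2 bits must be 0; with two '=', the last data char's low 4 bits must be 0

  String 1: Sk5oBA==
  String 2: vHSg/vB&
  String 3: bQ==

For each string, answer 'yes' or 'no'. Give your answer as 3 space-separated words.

Answer: yes no yes

Derivation:
String 1: 'Sk5oBA==' → valid
String 2: 'vHSg/vB&' → invalid (bad char(s): ['&'])
String 3: 'bQ==' → valid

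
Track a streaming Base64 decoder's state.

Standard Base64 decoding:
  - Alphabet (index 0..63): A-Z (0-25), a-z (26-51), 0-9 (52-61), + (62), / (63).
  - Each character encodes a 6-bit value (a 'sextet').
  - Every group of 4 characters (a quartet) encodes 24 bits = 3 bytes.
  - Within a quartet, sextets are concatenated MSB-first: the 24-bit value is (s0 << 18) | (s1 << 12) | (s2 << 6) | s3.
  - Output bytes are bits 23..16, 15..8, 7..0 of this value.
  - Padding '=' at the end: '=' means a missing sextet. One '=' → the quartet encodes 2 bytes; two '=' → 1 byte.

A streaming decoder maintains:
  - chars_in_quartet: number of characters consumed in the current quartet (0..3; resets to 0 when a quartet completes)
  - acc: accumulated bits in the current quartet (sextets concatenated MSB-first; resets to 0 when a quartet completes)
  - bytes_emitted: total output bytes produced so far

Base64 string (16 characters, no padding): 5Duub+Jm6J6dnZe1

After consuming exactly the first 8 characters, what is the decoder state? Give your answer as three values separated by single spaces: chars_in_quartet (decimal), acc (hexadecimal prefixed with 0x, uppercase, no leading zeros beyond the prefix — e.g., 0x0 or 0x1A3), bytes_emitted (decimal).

Answer: 0 0x0 6

Derivation:
After char 0 ('5'=57): chars_in_quartet=1 acc=0x39 bytes_emitted=0
After char 1 ('D'=3): chars_in_quartet=2 acc=0xE43 bytes_emitted=0
After char 2 ('u'=46): chars_in_quartet=3 acc=0x390EE bytes_emitted=0
After char 3 ('u'=46): chars_in_quartet=4 acc=0xE43BAE -> emit E4 3B AE, reset; bytes_emitted=3
After char 4 ('b'=27): chars_in_quartet=1 acc=0x1B bytes_emitted=3
After char 5 ('+'=62): chars_in_quartet=2 acc=0x6FE bytes_emitted=3
After char 6 ('J'=9): chars_in_quartet=3 acc=0x1BF89 bytes_emitted=3
After char 7 ('m'=38): chars_in_quartet=4 acc=0x6FE266 -> emit 6F E2 66, reset; bytes_emitted=6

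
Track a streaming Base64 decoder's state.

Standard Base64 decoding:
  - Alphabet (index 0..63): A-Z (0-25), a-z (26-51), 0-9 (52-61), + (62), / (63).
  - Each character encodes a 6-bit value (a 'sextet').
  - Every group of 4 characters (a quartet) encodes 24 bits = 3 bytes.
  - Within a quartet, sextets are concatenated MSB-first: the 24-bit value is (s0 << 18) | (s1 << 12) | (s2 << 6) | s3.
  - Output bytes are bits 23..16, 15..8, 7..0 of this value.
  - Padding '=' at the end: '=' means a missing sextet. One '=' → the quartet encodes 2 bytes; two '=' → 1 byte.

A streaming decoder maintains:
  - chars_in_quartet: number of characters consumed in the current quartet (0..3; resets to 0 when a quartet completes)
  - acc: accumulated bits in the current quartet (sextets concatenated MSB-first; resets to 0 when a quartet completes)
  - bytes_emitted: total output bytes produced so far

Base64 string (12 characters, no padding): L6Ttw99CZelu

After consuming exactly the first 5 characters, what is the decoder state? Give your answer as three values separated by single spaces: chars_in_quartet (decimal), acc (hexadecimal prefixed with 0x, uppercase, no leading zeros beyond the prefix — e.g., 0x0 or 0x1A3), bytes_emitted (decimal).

After char 0 ('L'=11): chars_in_quartet=1 acc=0xB bytes_emitted=0
After char 1 ('6'=58): chars_in_quartet=2 acc=0x2FA bytes_emitted=0
After char 2 ('T'=19): chars_in_quartet=3 acc=0xBE93 bytes_emitted=0
After char 3 ('t'=45): chars_in_quartet=4 acc=0x2FA4ED -> emit 2F A4 ED, reset; bytes_emitted=3
After char 4 ('w'=48): chars_in_quartet=1 acc=0x30 bytes_emitted=3

Answer: 1 0x30 3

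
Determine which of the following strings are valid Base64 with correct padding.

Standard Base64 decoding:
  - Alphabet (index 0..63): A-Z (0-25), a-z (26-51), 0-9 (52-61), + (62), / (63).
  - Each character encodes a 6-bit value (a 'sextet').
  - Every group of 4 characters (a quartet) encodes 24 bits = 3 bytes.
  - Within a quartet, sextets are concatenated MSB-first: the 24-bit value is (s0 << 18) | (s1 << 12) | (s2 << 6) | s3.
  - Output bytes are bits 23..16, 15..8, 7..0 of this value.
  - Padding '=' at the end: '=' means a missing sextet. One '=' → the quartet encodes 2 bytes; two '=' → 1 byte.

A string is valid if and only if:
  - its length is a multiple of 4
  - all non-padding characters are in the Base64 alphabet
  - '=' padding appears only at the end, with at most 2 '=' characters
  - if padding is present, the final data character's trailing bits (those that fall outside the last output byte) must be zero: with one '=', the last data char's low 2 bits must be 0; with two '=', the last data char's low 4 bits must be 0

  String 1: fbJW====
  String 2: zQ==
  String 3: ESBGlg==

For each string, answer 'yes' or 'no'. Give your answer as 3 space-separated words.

Answer: no yes yes

Derivation:
String 1: 'fbJW====' → invalid (4 pad chars (max 2))
String 2: 'zQ==' → valid
String 3: 'ESBGlg==' → valid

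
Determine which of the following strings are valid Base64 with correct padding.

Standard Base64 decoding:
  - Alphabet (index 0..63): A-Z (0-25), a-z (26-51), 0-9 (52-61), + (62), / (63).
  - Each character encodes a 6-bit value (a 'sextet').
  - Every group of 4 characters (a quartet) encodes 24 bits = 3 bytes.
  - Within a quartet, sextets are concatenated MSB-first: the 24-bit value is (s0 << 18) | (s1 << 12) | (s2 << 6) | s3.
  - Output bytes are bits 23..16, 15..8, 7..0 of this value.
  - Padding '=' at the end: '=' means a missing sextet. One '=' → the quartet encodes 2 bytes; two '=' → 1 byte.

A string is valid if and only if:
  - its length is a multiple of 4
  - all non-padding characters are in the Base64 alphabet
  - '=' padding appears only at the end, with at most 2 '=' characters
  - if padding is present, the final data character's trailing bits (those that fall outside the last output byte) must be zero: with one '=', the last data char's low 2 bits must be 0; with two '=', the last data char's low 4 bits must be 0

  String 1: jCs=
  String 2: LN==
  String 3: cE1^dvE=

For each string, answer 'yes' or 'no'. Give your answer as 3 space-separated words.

Answer: yes no no

Derivation:
String 1: 'jCs=' → valid
String 2: 'LN==' → invalid (bad trailing bits)
String 3: 'cE1^dvE=' → invalid (bad char(s): ['^'])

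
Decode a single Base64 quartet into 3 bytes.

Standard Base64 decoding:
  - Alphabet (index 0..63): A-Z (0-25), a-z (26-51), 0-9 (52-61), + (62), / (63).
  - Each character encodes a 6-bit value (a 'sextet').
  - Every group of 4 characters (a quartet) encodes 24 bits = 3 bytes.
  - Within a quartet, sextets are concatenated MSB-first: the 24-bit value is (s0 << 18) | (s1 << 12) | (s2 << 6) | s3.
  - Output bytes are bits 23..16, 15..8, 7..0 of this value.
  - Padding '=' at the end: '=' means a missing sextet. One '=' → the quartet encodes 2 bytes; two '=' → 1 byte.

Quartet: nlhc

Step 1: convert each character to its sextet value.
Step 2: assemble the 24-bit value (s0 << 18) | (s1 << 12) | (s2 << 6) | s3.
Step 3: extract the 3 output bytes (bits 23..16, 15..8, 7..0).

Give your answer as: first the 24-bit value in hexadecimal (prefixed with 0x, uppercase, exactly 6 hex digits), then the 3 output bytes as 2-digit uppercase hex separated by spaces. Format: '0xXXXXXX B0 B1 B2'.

Sextets: n=39, l=37, h=33, c=28
24-bit: (39<<18) | (37<<12) | (33<<6) | 28
      = 0x9C0000 | 0x025000 | 0x000840 | 0x00001C
      = 0x9E585C
Bytes: (v>>16)&0xFF=9E, (v>>8)&0xFF=58, v&0xFF=5C

Answer: 0x9E585C 9E 58 5C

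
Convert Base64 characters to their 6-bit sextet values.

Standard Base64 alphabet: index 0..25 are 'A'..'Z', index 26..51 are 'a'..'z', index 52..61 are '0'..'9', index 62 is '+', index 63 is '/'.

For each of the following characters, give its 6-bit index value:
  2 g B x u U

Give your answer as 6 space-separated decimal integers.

Answer: 54 32 1 49 46 20

Derivation:
'2': 0..9 range, 52 + ord('2') − ord('0') = 54
'g': a..z range, 26 + ord('g') − ord('a') = 32
'B': A..Z range, ord('B') − ord('A') = 1
'x': a..z range, 26 + ord('x') − ord('a') = 49
'u': a..z range, 26 + ord('u') − ord('a') = 46
'U': A..Z range, ord('U') − ord('A') = 20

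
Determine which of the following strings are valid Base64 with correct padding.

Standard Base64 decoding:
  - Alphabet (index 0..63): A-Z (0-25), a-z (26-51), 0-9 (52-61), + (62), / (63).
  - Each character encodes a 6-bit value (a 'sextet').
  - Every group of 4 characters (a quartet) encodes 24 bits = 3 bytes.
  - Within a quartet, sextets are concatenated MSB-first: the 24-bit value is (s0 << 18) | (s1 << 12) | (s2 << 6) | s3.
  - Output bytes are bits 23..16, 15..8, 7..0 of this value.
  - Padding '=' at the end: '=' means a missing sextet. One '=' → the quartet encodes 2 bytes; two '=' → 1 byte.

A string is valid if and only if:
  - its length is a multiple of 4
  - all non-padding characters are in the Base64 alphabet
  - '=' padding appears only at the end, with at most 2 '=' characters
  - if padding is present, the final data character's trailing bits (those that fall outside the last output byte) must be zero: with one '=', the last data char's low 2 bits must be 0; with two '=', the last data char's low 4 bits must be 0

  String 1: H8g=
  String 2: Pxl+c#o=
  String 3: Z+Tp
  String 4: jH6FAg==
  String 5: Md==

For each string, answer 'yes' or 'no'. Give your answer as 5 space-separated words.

String 1: 'H8g=' → valid
String 2: 'Pxl+c#o=' → invalid (bad char(s): ['#'])
String 3: 'Z+Tp' → valid
String 4: 'jH6FAg==' → valid
String 5: 'Md==' → invalid (bad trailing bits)

Answer: yes no yes yes no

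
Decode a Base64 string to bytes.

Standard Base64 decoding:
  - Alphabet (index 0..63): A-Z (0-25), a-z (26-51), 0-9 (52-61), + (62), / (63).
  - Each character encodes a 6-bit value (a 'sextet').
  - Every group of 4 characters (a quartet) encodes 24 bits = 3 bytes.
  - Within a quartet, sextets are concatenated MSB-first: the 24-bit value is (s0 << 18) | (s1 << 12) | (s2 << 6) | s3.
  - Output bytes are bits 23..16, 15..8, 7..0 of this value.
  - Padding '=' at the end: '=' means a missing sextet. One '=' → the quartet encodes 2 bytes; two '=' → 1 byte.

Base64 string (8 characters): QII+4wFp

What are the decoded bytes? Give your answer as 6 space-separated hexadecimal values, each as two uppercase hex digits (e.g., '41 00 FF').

After char 0 ('Q'=16): chars_in_quartet=1 acc=0x10 bytes_emitted=0
After char 1 ('I'=8): chars_in_quartet=2 acc=0x408 bytes_emitted=0
After char 2 ('I'=8): chars_in_quartet=3 acc=0x10208 bytes_emitted=0
After char 3 ('+'=62): chars_in_quartet=4 acc=0x40823E -> emit 40 82 3E, reset; bytes_emitted=3
After char 4 ('4'=56): chars_in_quartet=1 acc=0x38 bytes_emitted=3
After char 5 ('w'=48): chars_in_quartet=2 acc=0xE30 bytes_emitted=3
After char 6 ('F'=5): chars_in_quartet=3 acc=0x38C05 bytes_emitted=3
After char 7 ('p'=41): chars_in_quartet=4 acc=0xE30169 -> emit E3 01 69, reset; bytes_emitted=6

Answer: 40 82 3E E3 01 69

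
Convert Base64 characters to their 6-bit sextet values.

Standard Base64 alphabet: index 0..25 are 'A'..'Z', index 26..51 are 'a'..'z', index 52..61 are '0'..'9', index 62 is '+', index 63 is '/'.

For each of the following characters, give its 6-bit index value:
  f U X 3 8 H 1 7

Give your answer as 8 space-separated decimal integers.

Answer: 31 20 23 55 60 7 53 59

Derivation:
'f': a..z range, 26 + ord('f') − ord('a') = 31
'U': A..Z range, ord('U') − ord('A') = 20
'X': A..Z range, ord('X') − ord('A') = 23
'3': 0..9 range, 52 + ord('3') − ord('0') = 55
'8': 0..9 range, 52 + ord('8') − ord('0') = 60
'H': A..Z range, ord('H') − ord('A') = 7
'1': 0..9 range, 52 + ord('1') − ord('0') = 53
'7': 0..9 range, 52 + ord('7') − ord('0') = 59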